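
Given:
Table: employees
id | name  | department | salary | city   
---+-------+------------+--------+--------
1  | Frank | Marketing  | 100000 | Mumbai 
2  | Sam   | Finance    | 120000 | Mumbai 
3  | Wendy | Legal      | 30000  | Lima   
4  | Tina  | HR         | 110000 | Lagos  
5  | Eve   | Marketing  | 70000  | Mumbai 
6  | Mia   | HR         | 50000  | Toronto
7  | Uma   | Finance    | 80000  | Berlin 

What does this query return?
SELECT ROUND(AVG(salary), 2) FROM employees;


SUM(salary) = 560000
COUNT = 7
ROUND(AVG, 2) = ROUND(560000 / 7, 2) = 80000.0

80000.0


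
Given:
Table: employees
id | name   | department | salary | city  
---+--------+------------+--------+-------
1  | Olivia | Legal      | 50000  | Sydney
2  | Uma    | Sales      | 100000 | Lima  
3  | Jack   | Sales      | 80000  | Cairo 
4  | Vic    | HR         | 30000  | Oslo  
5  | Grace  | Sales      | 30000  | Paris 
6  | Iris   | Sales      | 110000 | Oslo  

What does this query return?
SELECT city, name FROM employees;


Projecting columns: city, name

6 rows:
Sydney, Olivia
Lima, Uma
Cairo, Jack
Oslo, Vic
Paris, Grace
Oslo, Iris


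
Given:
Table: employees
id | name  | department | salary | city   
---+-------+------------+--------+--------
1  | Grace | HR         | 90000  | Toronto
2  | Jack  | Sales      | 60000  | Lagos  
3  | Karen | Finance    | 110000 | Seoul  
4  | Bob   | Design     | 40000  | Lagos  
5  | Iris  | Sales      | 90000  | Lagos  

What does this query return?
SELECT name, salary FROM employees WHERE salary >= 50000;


Filtering: salary >= 50000
Matching: 4 rows

4 rows:
Grace, 90000
Jack, 60000
Karen, 110000
Iris, 90000


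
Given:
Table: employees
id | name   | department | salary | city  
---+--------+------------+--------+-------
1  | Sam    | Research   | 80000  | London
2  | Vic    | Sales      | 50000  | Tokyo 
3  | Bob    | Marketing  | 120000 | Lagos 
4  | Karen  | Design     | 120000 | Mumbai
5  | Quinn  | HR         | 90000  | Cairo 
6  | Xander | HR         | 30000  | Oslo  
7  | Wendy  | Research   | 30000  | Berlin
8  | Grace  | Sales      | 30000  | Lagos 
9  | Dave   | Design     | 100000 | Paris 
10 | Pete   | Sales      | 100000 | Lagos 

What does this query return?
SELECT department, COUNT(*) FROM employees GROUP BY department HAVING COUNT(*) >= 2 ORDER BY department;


Groups with count >= 2:
  Design: 2 -> PASS
  HR: 2 -> PASS
  Research: 2 -> PASS
  Sales: 3 -> PASS
  Marketing: 1 -> filtered out


4 groups:
Design, 2
HR, 2
Research, 2
Sales, 3


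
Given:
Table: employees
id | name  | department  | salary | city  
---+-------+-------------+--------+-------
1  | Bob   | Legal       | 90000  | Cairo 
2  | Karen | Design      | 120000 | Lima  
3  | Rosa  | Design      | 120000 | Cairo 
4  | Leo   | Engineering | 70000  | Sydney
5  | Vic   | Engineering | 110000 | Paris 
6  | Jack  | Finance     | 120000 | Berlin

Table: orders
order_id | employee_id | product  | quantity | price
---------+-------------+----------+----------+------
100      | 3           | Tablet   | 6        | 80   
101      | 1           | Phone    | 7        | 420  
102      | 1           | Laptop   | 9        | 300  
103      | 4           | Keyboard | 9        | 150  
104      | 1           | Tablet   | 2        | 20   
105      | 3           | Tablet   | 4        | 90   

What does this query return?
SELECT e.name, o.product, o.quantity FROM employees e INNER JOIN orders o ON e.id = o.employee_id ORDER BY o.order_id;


Joining employees.id = orders.employee_id:
  employee Rosa (id=3) -> order Tablet
  employee Bob (id=1) -> order Phone
  employee Bob (id=1) -> order Laptop
  employee Leo (id=4) -> order Keyboard
  employee Bob (id=1) -> order Tablet
  employee Rosa (id=3) -> order Tablet


6 rows:
Rosa, Tablet, 6
Bob, Phone, 7
Bob, Laptop, 9
Leo, Keyboard, 9
Bob, Tablet, 2
Rosa, Tablet, 4


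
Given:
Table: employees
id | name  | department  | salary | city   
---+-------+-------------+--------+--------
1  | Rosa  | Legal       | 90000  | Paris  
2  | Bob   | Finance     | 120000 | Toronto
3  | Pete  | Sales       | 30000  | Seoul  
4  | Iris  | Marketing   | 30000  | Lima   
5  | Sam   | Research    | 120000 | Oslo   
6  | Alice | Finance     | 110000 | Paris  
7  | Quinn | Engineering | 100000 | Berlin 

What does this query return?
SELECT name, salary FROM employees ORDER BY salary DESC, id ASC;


Sorting by salary DESC, then id ASC for ties

7 rows:
Bob, 120000
Sam, 120000
Alice, 110000
Quinn, 100000
Rosa, 90000
Pete, 30000
Iris, 30000


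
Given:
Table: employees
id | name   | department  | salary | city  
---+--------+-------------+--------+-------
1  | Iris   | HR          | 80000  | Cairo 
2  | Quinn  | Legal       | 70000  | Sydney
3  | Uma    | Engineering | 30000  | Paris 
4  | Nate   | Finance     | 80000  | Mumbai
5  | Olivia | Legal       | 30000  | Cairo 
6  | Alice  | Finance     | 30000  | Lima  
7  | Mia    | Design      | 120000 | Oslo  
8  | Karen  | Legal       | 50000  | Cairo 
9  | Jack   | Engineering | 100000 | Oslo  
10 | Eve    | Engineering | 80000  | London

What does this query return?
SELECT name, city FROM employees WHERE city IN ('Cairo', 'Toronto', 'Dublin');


Filtering: city IN ('Cairo', 'Toronto', 'Dublin')
Matching: 3 rows

3 rows:
Iris, Cairo
Olivia, Cairo
Karen, Cairo


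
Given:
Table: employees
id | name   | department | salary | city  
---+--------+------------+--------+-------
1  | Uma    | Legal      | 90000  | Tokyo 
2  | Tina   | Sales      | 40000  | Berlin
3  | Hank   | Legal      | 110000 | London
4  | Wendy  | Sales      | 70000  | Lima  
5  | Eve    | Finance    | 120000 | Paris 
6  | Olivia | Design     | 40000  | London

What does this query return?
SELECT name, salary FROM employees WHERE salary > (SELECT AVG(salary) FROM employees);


Subquery: AVG(salary) = 78333.33
Filtering: salary > 78333.33
  Uma (90000) -> MATCH
  Hank (110000) -> MATCH
  Eve (120000) -> MATCH


3 rows:
Uma, 90000
Hank, 110000
Eve, 120000


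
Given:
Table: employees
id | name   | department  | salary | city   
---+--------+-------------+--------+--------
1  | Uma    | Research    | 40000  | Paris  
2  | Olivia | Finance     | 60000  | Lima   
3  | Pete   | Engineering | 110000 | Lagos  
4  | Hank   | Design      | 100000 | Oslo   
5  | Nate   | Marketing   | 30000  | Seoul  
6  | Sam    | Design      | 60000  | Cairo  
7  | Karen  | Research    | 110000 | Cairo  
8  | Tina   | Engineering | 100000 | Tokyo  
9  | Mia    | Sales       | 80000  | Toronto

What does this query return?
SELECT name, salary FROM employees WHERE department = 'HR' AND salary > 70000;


Filtering: department = 'HR' AND salary > 70000
Matching: 0 rows

Empty result set (0 rows)


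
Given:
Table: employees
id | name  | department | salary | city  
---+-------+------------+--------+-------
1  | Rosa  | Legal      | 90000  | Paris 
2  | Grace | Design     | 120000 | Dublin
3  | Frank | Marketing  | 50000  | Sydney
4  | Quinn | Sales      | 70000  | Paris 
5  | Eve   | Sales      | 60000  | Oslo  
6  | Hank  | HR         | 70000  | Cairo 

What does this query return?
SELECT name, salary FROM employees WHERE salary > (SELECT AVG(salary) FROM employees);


Subquery: AVG(salary) = 76666.67
Filtering: salary > 76666.67
  Rosa (90000) -> MATCH
  Grace (120000) -> MATCH


2 rows:
Rosa, 90000
Grace, 120000


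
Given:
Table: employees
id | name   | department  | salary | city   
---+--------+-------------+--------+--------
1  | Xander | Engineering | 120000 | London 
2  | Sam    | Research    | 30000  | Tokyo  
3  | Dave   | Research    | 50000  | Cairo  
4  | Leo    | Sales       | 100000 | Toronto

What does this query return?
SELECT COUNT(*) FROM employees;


COUNT(*) counts all rows

4


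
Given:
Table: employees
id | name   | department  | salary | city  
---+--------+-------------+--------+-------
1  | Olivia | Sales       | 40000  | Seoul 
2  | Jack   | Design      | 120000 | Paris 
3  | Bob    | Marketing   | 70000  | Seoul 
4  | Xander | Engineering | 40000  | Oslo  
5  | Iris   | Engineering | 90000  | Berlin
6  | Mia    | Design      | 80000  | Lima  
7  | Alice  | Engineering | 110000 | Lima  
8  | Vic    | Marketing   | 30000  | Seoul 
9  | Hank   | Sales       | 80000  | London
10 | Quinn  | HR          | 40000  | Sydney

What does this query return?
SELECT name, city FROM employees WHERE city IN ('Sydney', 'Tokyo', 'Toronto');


Filtering: city IN ('Sydney', 'Tokyo', 'Toronto')
Matching: 1 rows

1 rows:
Quinn, Sydney


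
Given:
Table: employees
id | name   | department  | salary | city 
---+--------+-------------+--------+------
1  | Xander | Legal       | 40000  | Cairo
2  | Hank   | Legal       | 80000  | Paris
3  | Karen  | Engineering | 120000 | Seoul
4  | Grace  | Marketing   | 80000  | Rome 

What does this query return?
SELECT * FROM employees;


SELECT * returns all 4 rows with all columns

4 rows:
1, Xander, Legal, 40000, Cairo
2, Hank, Legal, 80000, Paris
3, Karen, Engineering, 120000, Seoul
4, Grace, Marketing, 80000, Rome


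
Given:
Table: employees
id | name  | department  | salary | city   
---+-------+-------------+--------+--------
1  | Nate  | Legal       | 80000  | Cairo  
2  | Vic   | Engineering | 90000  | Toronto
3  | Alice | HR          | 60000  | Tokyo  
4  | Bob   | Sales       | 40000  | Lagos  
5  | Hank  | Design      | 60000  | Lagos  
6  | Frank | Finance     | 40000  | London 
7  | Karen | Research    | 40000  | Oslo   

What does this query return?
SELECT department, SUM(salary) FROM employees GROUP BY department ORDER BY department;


Summing salary within each department:
  Design: 60000 = 60000
  Engineering: 90000 = 90000
  Finance: 40000 = 40000
  HR: 60000 = 60000
  Legal: 80000 = 80000
  Research: 40000 = 40000
  Sales: 40000 = 40000


7 groups:
Design, 60000
Engineering, 90000
Finance, 40000
HR, 60000
Legal, 80000
Research, 40000
Sales, 40000


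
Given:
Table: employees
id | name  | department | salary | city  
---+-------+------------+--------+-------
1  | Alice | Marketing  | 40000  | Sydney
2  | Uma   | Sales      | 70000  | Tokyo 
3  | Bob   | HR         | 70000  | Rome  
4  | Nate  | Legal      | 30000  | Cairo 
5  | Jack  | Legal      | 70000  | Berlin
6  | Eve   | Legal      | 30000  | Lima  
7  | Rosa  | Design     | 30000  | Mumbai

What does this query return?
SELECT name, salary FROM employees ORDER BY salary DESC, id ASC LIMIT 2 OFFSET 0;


Sort by salary DESC (id ASC tiebreak), then skip 0 and take 2
Rows 1 through 2

2 rows:
Uma, 70000
Bob, 70000


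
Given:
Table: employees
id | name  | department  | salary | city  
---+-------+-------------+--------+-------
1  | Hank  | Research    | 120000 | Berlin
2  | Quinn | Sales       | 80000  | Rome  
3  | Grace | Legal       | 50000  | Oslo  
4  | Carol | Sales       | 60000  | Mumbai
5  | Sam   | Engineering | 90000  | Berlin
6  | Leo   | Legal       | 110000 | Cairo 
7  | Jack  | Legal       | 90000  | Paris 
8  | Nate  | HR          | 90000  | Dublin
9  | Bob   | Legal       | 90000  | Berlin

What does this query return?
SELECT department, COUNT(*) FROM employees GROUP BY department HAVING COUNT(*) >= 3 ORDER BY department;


Groups with count >= 3:
  Legal: 4 -> PASS
  Engineering: 1 -> filtered out
  HR: 1 -> filtered out
  Research: 1 -> filtered out
  Sales: 2 -> filtered out


1 groups:
Legal, 4


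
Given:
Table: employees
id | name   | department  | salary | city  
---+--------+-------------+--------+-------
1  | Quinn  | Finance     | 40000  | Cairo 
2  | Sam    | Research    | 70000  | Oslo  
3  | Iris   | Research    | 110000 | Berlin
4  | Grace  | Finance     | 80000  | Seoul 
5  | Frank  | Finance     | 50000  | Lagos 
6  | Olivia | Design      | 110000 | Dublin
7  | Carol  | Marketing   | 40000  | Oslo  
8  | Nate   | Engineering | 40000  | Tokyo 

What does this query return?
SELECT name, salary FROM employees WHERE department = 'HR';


Filtering: department = 'HR'
Matching rows: 0

Empty result set (0 rows)


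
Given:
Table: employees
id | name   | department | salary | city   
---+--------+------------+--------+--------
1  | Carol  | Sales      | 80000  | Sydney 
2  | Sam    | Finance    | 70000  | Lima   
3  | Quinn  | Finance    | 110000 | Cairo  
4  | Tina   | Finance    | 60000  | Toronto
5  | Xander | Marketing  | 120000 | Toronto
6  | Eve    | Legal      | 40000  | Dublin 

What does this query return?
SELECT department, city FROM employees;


Projecting columns: department, city

6 rows:
Sales, Sydney
Finance, Lima
Finance, Cairo
Finance, Toronto
Marketing, Toronto
Legal, Dublin


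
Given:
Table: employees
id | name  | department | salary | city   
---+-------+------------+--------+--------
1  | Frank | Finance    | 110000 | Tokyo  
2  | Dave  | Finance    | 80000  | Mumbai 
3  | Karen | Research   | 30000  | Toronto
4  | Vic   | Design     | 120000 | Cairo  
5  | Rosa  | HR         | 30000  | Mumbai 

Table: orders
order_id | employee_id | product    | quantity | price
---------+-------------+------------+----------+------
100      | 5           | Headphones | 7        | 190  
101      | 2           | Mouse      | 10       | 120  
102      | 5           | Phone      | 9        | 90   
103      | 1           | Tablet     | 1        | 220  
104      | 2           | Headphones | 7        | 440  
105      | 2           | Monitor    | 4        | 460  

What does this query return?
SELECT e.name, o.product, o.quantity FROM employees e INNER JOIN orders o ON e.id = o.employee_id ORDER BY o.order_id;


Joining employees.id = orders.employee_id:
  employee Rosa (id=5) -> order Headphones
  employee Dave (id=2) -> order Mouse
  employee Rosa (id=5) -> order Phone
  employee Frank (id=1) -> order Tablet
  employee Dave (id=2) -> order Headphones
  employee Dave (id=2) -> order Monitor


6 rows:
Rosa, Headphones, 7
Dave, Mouse, 10
Rosa, Phone, 9
Frank, Tablet, 1
Dave, Headphones, 7
Dave, Monitor, 4


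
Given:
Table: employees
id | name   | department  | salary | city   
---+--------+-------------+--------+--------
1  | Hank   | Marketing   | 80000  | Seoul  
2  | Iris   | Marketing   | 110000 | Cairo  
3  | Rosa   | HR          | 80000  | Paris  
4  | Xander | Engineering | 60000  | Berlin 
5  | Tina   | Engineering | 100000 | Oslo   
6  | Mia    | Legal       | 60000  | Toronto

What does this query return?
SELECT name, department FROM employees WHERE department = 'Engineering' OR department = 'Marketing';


Filtering: department = 'Engineering' OR 'Marketing'
Matching: 4 rows

4 rows:
Hank, Marketing
Iris, Marketing
Xander, Engineering
Tina, Engineering


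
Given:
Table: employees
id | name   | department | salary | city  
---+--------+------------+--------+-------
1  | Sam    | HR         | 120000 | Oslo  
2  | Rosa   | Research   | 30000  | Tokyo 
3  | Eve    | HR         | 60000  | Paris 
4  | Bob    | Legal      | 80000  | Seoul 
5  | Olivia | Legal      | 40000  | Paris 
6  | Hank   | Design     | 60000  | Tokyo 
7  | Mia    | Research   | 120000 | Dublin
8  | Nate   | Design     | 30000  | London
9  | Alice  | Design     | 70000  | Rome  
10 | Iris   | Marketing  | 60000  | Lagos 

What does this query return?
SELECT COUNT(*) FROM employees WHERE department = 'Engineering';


Counting rows where department = 'Engineering'


0


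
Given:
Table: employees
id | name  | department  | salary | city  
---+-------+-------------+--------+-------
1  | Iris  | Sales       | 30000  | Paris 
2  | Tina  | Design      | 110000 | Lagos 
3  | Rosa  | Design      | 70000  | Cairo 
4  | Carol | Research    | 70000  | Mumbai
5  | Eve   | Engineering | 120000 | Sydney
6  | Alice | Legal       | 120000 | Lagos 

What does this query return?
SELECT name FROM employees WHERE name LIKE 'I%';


LIKE 'I%' matches names starting with 'I'
Matching: 1

1 rows:
Iris


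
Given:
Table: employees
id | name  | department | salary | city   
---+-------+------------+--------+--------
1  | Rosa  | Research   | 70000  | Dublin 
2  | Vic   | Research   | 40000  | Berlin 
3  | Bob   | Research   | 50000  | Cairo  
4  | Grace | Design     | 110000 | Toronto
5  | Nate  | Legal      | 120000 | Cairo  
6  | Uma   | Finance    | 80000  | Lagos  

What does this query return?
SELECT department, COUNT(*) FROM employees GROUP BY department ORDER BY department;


Assigning each row to its department group:
  Rosa -> Research
  Vic -> Research
  Bob -> Research
  Grace -> Design
  Nate -> Legal
  Uma -> Finance


4 groups:
Design, 1
Finance, 1
Legal, 1
Research, 3


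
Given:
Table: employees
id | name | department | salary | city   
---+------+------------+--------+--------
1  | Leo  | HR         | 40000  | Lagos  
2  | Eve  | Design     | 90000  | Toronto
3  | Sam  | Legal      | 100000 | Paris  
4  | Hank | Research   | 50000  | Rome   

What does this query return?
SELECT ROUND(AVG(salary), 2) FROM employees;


SUM(salary) = 280000
COUNT = 4
ROUND(AVG, 2) = ROUND(280000 / 4, 2) = 70000.0

70000.0


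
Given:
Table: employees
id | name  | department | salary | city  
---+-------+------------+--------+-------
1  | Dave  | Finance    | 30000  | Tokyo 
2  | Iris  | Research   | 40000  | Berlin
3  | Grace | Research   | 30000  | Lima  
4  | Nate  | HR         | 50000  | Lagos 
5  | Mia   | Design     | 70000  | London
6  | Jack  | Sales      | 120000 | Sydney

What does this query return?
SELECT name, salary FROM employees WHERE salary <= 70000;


Filtering: salary <= 70000
Matching: 5 rows

5 rows:
Dave, 30000
Iris, 40000
Grace, 30000
Nate, 50000
Mia, 70000


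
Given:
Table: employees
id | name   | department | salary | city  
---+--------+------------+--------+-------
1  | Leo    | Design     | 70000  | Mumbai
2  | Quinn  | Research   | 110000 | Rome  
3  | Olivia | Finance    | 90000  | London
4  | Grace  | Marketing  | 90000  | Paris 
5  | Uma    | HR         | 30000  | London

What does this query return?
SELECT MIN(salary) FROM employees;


Salaries: 70000, 110000, 90000, 90000, 30000
MIN = 30000

30000


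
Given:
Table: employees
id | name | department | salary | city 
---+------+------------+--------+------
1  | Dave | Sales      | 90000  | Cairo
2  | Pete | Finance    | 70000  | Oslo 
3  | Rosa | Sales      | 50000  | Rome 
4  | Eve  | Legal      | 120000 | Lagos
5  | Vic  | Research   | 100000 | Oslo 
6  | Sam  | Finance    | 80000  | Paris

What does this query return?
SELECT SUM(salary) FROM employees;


SUM(salary) = 90000 + 70000 + 50000 + 120000 + 100000 + 80000 = 510000

510000


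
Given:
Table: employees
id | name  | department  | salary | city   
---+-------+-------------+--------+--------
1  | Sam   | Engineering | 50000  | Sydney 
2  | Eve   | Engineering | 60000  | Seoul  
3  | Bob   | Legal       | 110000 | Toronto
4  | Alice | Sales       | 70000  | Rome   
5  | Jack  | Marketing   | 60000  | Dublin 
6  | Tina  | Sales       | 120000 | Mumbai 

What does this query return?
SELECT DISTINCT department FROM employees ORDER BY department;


All 'department' values (row order): Engineering, Engineering, Legal, Sales, Marketing, Sales
Removing duplicates leaves 4 unique value(s).

4 values:
Engineering
Legal
Marketing
Sales


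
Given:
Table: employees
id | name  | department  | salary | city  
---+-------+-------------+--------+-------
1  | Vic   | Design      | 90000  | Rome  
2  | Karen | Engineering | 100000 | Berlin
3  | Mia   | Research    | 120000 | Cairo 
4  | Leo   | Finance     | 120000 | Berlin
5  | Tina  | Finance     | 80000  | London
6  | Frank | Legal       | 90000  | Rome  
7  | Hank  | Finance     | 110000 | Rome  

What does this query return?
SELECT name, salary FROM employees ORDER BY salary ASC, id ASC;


Sorting by salary ASC, then id ASC for ties

7 rows:
Tina, 80000
Vic, 90000
Frank, 90000
Karen, 100000
Hank, 110000
Mia, 120000
Leo, 120000


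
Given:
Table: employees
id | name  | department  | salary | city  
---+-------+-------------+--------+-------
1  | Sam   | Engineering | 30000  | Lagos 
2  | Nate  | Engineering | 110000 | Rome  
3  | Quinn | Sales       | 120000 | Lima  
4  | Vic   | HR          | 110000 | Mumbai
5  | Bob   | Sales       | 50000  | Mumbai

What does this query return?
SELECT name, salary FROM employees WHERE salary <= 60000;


Filtering: salary <= 60000
Matching: 2 rows

2 rows:
Sam, 30000
Bob, 50000


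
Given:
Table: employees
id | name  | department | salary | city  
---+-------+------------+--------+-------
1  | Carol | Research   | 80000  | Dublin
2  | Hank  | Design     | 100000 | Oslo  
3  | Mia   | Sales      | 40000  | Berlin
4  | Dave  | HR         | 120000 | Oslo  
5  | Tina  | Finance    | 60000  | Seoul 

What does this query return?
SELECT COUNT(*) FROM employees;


COUNT(*) counts all rows

5


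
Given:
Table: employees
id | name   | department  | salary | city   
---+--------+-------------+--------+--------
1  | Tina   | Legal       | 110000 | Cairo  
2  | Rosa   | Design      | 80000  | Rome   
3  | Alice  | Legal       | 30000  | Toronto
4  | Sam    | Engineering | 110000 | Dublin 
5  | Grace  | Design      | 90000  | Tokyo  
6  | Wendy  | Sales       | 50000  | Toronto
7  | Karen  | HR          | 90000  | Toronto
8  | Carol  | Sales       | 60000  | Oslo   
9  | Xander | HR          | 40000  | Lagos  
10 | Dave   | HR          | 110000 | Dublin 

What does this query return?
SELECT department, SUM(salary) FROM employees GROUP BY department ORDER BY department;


Summing salary within each department:
  Design: 80000 + 90000 = 170000
  Engineering: 110000 = 110000
  HR: 90000 + 40000 + 110000 = 240000
  Legal: 110000 + 30000 = 140000
  Sales: 50000 + 60000 = 110000


5 groups:
Design, 170000
Engineering, 110000
HR, 240000
Legal, 140000
Sales, 110000


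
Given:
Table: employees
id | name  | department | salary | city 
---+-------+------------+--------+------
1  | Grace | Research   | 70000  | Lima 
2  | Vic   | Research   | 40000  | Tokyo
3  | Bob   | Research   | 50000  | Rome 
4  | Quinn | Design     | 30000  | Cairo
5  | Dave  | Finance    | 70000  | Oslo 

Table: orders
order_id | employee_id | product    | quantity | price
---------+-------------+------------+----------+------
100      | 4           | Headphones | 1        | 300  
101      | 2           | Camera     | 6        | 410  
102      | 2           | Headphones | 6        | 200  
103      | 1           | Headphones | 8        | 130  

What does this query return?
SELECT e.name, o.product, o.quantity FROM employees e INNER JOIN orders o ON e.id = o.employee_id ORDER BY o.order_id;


Joining employees.id = orders.employee_id:
  employee Quinn (id=4) -> order Headphones
  employee Vic (id=2) -> order Camera
  employee Vic (id=2) -> order Headphones
  employee Grace (id=1) -> order Headphones


4 rows:
Quinn, Headphones, 1
Vic, Camera, 6
Vic, Headphones, 6
Grace, Headphones, 8


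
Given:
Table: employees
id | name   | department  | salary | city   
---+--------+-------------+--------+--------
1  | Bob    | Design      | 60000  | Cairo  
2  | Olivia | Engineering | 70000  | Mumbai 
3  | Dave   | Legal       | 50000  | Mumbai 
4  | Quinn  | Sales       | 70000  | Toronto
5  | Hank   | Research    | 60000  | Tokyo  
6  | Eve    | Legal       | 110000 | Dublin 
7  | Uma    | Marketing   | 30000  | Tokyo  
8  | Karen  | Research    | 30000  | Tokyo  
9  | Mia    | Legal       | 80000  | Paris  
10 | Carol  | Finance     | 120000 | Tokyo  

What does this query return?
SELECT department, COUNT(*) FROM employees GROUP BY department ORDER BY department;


Assigning each row to its department group:
  Bob -> Design
  Olivia -> Engineering
  Dave -> Legal
  Quinn -> Sales
  Hank -> Research
  Eve -> Legal
  Uma -> Marketing
  Karen -> Research
  Mia -> Legal
  Carol -> Finance


7 groups:
Design, 1
Engineering, 1
Finance, 1
Legal, 3
Marketing, 1
Research, 2
Sales, 1


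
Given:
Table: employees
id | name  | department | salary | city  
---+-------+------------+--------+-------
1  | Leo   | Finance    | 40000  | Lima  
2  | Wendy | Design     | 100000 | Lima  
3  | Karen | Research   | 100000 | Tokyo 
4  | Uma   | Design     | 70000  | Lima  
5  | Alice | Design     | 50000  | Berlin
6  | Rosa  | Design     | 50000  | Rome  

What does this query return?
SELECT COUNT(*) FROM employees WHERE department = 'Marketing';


Counting rows where department = 'Marketing'


0


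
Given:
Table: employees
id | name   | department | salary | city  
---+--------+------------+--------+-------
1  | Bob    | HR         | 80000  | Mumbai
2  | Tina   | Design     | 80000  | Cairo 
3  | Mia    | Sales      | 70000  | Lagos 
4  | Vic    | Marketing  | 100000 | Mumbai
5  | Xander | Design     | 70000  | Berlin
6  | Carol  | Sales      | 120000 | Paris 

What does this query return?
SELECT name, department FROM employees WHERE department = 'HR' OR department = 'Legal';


Filtering: department = 'HR' OR 'Legal'
Matching: 1 rows

1 rows:
Bob, HR


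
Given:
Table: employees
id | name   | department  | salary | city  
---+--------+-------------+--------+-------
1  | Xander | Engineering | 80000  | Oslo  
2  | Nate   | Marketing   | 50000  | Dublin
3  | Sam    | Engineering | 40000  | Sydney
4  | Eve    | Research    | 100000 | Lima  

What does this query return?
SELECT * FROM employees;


SELECT * returns all 4 rows with all columns

4 rows:
1, Xander, Engineering, 80000, Oslo
2, Nate, Marketing, 50000, Dublin
3, Sam, Engineering, 40000, Sydney
4, Eve, Research, 100000, Lima


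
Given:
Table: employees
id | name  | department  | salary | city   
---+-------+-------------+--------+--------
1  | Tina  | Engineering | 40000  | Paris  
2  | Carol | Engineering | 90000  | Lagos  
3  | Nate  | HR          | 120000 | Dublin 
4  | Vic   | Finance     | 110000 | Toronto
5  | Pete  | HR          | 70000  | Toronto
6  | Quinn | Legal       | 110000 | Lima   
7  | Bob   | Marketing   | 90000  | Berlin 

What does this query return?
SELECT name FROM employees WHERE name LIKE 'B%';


LIKE 'B%' matches names starting with 'B'
Matching: 1

1 rows:
Bob


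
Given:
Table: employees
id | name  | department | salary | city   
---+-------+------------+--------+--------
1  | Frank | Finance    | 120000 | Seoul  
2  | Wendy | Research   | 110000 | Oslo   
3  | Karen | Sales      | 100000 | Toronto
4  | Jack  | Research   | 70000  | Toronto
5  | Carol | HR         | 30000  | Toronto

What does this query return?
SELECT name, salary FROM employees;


Projecting columns: name, salary

5 rows:
Frank, 120000
Wendy, 110000
Karen, 100000
Jack, 70000
Carol, 30000


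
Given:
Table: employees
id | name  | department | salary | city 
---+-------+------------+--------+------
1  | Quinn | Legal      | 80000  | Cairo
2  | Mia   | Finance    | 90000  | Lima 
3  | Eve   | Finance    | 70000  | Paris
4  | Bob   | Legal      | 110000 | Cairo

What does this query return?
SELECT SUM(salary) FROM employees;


SUM(salary) = 80000 + 90000 + 70000 + 110000 = 350000

350000


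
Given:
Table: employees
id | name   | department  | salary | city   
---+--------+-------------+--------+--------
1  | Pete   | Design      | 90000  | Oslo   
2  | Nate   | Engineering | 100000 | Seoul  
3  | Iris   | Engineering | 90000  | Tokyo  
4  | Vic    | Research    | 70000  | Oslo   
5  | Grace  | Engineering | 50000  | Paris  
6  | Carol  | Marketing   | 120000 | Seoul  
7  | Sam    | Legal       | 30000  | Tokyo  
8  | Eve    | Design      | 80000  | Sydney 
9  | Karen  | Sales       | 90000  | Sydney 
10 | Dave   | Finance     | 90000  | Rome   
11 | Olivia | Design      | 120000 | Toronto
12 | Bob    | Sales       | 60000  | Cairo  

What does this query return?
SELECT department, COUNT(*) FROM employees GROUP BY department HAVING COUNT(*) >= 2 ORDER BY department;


Groups with count >= 2:
  Design: 3 -> PASS
  Engineering: 3 -> PASS
  Sales: 2 -> PASS
  Finance: 1 -> filtered out
  Legal: 1 -> filtered out
  Marketing: 1 -> filtered out
  Research: 1 -> filtered out


3 groups:
Design, 3
Engineering, 3
Sales, 2


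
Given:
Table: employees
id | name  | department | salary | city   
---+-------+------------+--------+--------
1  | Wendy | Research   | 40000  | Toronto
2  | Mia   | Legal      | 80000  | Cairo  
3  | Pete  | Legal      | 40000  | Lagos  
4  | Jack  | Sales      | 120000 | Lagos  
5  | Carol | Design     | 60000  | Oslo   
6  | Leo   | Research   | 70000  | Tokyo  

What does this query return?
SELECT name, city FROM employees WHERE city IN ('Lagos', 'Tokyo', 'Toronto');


Filtering: city IN ('Lagos', 'Tokyo', 'Toronto')
Matching: 4 rows

4 rows:
Wendy, Toronto
Pete, Lagos
Jack, Lagos
Leo, Tokyo


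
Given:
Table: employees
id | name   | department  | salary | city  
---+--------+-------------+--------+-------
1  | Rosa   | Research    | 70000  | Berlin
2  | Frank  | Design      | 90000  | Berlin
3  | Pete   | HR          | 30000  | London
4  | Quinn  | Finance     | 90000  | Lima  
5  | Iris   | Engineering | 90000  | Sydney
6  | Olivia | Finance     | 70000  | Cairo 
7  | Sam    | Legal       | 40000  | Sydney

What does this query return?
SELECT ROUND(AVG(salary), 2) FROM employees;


SUM(salary) = 480000
COUNT = 7
ROUND(AVG, 2) = ROUND(480000 / 7, 2) = 68571.43

68571.43


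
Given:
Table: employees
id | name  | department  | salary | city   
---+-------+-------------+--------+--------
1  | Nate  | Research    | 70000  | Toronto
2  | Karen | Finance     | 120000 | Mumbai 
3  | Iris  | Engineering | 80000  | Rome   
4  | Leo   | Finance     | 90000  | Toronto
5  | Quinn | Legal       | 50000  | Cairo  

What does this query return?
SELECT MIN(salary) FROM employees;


Salaries: 70000, 120000, 80000, 90000, 50000
MIN = 50000

50000


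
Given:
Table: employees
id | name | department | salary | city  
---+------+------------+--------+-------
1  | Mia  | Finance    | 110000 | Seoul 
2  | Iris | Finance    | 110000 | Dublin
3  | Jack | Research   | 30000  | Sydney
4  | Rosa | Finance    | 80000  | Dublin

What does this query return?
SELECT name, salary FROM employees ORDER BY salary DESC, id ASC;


Sorting by salary DESC, then id ASC for ties

4 rows:
Mia, 110000
Iris, 110000
Rosa, 80000
Jack, 30000


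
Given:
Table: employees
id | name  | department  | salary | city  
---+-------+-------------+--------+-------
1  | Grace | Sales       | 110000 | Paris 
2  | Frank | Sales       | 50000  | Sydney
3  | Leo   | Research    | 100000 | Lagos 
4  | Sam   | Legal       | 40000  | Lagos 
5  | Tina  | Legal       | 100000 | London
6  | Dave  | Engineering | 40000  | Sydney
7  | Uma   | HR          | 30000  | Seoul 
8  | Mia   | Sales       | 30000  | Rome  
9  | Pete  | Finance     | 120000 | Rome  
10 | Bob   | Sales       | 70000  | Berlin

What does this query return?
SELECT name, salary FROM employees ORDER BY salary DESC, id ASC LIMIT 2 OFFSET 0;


Sort by salary DESC (id ASC tiebreak), then skip 0 and take 2
Rows 1 through 2

2 rows:
Pete, 120000
Grace, 110000


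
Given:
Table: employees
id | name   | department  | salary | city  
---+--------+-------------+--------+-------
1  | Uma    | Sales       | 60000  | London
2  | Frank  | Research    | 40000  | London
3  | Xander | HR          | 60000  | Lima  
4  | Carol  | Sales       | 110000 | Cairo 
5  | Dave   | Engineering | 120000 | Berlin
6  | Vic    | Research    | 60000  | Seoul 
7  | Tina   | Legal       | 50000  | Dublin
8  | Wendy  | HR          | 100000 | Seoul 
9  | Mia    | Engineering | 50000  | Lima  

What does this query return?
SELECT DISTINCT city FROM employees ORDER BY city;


All 'city' values (row order): London, London, Lima, Cairo, Berlin, Seoul, Dublin, Seoul, Lima
Removing duplicates leaves 6 unique value(s).

6 values:
Berlin
Cairo
Dublin
Lima
London
Seoul


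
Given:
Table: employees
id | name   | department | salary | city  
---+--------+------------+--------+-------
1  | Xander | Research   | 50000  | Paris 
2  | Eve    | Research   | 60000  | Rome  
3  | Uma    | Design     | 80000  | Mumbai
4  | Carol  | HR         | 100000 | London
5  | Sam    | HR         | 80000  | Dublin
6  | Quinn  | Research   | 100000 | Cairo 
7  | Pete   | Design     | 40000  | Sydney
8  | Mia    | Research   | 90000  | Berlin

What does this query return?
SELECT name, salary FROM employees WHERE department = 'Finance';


Filtering: department = 'Finance'
Matching rows: 0

Empty result set (0 rows)


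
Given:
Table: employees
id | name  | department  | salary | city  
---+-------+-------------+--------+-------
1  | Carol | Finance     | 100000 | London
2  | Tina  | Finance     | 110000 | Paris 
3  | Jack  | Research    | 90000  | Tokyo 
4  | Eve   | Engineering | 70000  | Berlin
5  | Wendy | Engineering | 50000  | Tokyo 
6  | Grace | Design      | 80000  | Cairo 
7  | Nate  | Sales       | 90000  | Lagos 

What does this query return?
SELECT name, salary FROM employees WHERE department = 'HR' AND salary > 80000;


Filtering: department = 'HR' AND salary > 80000
Matching: 0 rows

Empty result set (0 rows)


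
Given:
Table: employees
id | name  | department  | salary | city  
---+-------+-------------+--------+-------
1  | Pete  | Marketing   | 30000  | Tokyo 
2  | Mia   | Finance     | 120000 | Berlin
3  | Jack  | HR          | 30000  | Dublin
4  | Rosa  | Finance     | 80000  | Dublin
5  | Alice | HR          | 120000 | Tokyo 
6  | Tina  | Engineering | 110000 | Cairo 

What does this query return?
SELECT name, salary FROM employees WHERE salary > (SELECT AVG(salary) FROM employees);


Subquery: AVG(salary) = 81666.67
Filtering: salary > 81666.67
  Mia (120000) -> MATCH
  Alice (120000) -> MATCH
  Tina (110000) -> MATCH


3 rows:
Mia, 120000
Alice, 120000
Tina, 110000


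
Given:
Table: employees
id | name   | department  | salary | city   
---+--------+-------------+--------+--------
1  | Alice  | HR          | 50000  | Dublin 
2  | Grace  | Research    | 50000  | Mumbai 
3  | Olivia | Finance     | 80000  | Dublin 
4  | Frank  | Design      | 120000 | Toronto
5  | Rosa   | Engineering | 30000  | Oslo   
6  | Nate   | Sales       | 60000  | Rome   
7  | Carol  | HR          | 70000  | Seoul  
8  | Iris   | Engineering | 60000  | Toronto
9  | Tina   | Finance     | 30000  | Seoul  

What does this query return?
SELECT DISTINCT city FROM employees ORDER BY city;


All 'city' values (row order): Dublin, Mumbai, Dublin, Toronto, Oslo, Rome, Seoul, Toronto, Seoul
Removing duplicates leaves 6 unique value(s).

6 values:
Dublin
Mumbai
Oslo
Rome
Seoul
Toronto


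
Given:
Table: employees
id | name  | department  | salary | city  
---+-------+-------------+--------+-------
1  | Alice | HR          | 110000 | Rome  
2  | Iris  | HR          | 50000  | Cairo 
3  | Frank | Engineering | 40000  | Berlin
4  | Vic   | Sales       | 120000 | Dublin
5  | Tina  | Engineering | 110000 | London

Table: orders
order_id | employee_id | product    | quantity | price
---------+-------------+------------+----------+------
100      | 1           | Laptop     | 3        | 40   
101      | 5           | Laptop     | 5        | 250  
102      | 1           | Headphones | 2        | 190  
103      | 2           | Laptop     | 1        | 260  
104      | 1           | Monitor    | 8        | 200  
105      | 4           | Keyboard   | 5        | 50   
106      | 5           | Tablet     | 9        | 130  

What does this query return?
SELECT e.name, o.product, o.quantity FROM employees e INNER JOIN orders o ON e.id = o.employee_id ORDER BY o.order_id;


Joining employees.id = orders.employee_id:
  employee Alice (id=1) -> order Laptop
  employee Tina (id=5) -> order Laptop
  employee Alice (id=1) -> order Headphones
  employee Iris (id=2) -> order Laptop
  employee Alice (id=1) -> order Monitor
  employee Vic (id=4) -> order Keyboard
  employee Tina (id=5) -> order Tablet


7 rows:
Alice, Laptop, 3
Tina, Laptop, 5
Alice, Headphones, 2
Iris, Laptop, 1
Alice, Monitor, 8
Vic, Keyboard, 5
Tina, Tablet, 9


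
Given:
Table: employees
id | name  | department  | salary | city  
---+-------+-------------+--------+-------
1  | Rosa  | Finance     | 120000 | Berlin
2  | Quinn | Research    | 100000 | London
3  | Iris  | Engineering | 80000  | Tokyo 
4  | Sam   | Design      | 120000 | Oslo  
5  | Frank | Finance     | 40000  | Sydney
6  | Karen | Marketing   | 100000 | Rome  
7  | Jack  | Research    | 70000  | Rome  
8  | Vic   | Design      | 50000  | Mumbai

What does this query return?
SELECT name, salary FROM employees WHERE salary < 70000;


Filtering: salary < 70000
Matching: 2 rows

2 rows:
Frank, 40000
Vic, 50000


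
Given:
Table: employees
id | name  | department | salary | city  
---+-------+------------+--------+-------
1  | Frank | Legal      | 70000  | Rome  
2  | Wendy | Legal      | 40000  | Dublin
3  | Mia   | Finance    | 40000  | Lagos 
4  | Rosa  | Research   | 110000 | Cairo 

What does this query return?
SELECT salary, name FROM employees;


Projecting columns: salary, name

4 rows:
70000, Frank
40000, Wendy
40000, Mia
110000, Rosa


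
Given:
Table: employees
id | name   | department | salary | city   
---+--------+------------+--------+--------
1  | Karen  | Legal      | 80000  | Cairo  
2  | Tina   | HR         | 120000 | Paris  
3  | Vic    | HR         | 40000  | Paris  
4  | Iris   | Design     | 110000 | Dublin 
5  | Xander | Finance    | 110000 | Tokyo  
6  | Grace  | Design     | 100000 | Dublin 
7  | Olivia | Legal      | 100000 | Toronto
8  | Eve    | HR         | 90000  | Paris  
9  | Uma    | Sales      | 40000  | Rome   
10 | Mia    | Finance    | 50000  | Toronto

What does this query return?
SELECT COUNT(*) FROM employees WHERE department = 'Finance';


Counting rows where department = 'Finance'
  Xander -> MATCH
  Mia -> MATCH


2


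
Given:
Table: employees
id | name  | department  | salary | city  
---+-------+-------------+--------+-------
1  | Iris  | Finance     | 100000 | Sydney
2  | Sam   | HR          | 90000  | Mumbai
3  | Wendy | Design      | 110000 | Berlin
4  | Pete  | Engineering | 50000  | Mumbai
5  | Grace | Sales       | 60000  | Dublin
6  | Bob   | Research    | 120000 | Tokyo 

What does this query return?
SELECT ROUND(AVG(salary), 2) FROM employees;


SUM(salary) = 530000
COUNT = 6
ROUND(AVG, 2) = ROUND(530000 / 6, 2) = 88333.33

88333.33


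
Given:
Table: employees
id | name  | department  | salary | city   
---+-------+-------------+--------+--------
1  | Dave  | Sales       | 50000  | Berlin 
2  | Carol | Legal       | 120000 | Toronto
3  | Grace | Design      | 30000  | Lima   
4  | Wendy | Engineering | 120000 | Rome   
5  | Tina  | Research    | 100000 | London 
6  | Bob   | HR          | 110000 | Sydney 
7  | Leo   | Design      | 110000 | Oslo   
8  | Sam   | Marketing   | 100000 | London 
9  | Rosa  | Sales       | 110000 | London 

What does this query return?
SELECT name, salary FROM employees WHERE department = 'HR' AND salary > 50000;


Filtering: department = 'HR' AND salary > 50000
Matching: 1 rows

1 rows:
Bob, 110000


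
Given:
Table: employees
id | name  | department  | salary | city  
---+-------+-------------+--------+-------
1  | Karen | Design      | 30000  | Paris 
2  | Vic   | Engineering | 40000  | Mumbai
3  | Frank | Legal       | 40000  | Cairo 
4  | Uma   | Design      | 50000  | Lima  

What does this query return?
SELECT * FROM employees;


SELECT * returns all 4 rows with all columns

4 rows:
1, Karen, Design, 30000, Paris
2, Vic, Engineering, 40000, Mumbai
3, Frank, Legal, 40000, Cairo
4, Uma, Design, 50000, Lima


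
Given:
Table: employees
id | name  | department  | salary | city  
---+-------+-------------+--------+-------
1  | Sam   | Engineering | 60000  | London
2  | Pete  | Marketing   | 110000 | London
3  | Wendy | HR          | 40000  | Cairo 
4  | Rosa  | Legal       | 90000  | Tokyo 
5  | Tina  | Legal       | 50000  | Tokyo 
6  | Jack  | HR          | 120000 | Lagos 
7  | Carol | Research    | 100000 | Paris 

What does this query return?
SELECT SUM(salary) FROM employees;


SUM(salary) = 60000 + 110000 + 40000 + 90000 + 50000 + 120000 + 100000 = 570000

570000


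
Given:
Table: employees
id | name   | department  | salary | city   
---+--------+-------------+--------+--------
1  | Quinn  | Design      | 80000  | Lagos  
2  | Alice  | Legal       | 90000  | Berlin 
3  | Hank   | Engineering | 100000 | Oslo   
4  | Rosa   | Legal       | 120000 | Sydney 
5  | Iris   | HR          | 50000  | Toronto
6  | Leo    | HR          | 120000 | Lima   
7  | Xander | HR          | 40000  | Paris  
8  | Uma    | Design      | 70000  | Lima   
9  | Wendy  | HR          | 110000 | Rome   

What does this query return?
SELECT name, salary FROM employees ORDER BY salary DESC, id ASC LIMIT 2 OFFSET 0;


Sort by salary DESC (id ASC tiebreak), then skip 0 and take 2
Rows 1 through 2

2 rows:
Rosa, 120000
Leo, 120000
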